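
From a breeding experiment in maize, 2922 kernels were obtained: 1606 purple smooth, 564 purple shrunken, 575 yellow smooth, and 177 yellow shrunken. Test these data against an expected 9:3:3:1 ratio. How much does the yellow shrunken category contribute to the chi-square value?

Under the 9:3:3:1 hypothesis (Σ ratio = 16, N = 2922):
  purple smooth: 2922 × 9/16 = 1643.625
  purple shrunken: 2922 × 3/16 = 547.875
  yellow smooth: 2922 × 3/16 = 547.875
  yellow shrunken: 2922 × 1/16 = 182.625
Contribution of yellow shrunken: (177 − 182.625)² / 182.625 = 0.1733

0.173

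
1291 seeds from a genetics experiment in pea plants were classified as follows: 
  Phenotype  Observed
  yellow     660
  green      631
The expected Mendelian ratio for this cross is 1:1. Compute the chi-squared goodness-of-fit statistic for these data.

Expected counts for N = 1291 under a 1:1 ratio (total parts = 2):
  yellow: 1291 × 1/2 = 645.5
  green: 1291 × 1/2 = 645.5
χ² = Σ (O − E)² / E
  yellow: (660 − 645.5)² / 645.5 = 0.3257
  green: (631 − 645.5)² / 645.5 = 0.3257
χ² = 0.3257 + 0.3257 = 0.6514 ≈ 0.651

0.651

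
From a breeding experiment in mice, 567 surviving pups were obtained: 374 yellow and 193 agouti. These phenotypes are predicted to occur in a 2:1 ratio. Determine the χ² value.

0.127

Under the 2:1 hypothesis (Σ ratio = 3, N = 567):
  yellow: 567 × 2/3 = 378
  agouti: 567 × 1/3 = 189
χ² = Σ (O − E)² / E
  yellow: (374 − 378)² / 378 = 0.0423
  agouti: (193 − 189)² / 189 = 0.0847
χ² = 0.0423 + 0.0847 = 0.127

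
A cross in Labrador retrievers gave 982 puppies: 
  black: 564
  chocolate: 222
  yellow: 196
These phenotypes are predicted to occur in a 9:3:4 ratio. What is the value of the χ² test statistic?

Total ratio parts = 16. Expected numbers out of 982:
  black: 982 × 9/16 = 552.375
  chocolate: 982 × 3/16 = 184.125
  yellow: 982 × 4/16 = 245.5
χ² = Σ (O − E)² / E
  black: (564 − 552.375)² / 552.375 = 0.2447
  chocolate: (222 − 184.125)² / 184.125 = 7.7910
  yellow: (196 − 245.5)² / 245.5 = 9.9807
χ² = 0.2447 + 7.7910 + 9.9807 = 18.0164 ≈ 18.016

18.016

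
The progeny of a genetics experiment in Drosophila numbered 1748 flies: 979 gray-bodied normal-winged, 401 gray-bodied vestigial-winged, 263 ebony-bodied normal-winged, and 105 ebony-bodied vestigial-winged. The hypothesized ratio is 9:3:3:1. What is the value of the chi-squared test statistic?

Total ratio parts = 16. Expected numbers out of 1748:
  gray-bodied normal-winged: 1748 × 9/16 = 983.25
  gray-bodied vestigial-winged: 1748 × 3/16 = 327.75
  ebony-bodied normal-winged: 1748 × 3/16 = 327.75
  ebony-bodied vestigial-winged: 1748 × 1/16 = 109.25
χ² = Σ (O − E)² / E
  gray-bodied normal-winged: (979 − 983.25)² / 983.25 = 0.0184
  gray-bodied vestigial-winged: (401 − 327.75)² / 327.75 = 16.3709
  ebony-bodied normal-winged: (263 − 327.75)² / 327.75 = 12.7920
  ebony-bodied vestigial-winged: (105 − 109.25)² / 109.25 = 0.1653
χ² = 0.0184 + 16.3709 + 12.7920 + 0.1653 = 29.3466 ≈ 29.347

29.347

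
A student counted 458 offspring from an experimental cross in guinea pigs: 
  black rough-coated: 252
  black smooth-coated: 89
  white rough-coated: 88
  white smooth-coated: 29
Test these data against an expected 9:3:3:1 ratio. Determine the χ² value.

The 9:3:3:1 ratio has 16 parts, so with N = 458 the expected counts are:
  black rough-coated: 458 × 9/16 = 257.625
  black smooth-coated: 458 × 3/16 = 85.875
  white rough-coated: 458 × 3/16 = 85.875
  white smooth-coated: 458 × 1/16 = 28.625
χ² = Σ (O − E)² / E
  black rough-coated: (252 − 257.625)² / 257.625 = 0.1228
  black smooth-coated: (89 − 85.875)² / 85.875 = 0.1137
  white rough-coated: (88 − 85.875)² / 85.875 = 0.0526
  white smooth-coated: (29 − 28.625)² / 28.625 = 0.0049
χ² = 0.1228 + 0.1137 + 0.0526 + 0.0049 = 0.294

0.294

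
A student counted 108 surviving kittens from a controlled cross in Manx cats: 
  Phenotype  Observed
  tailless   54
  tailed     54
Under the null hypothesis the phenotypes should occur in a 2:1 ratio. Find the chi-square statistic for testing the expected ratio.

The 2:1 ratio has 3 parts, so with N = 108 the expected counts are:
  tailless: 108 × 2/3 = 72
  tailed: 108 × 1/3 = 36
χ² = Σ (O − E)² / E
  tailless: (54 − 72)² / 72 = 4.5000
  tailed: (54 − 36)² / 36 = 9.0000
χ² = 4.5000 + 9.0000 = 13.500

13.500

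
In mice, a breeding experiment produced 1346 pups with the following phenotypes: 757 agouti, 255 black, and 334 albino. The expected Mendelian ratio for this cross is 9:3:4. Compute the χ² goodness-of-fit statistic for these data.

The 9:3:4 ratio has 16 parts, so with N = 1346 the expected counts are:
  agouti: 1346 × 9/16 = 757.125
  black: 1346 × 3/16 = 252.375
  albino: 1346 × 4/16 = 336.5
χ² = Σ (O − E)² / E
  agouti: (757 − 757.125)² / 757.125 = 0.0000
  black: (255 − 252.375)² / 252.375 = 0.0273
  albino: (334 − 336.5)² / 336.5 = 0.0186
χ² = 0.0000 + 0.0273 + 0.0186 = 0.0459 ≈ 0.046

0.046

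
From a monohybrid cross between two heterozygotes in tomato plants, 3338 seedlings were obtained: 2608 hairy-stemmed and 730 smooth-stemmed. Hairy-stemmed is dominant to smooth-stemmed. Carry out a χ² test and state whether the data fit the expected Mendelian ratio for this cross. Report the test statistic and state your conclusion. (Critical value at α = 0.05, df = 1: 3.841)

17.448; not consistent

For a monohybrid cross between heterozygotes with complete dominance, the expected phenotypic ratio is 3:1.
Under the 3:1 hypothesis (Σ ratio = 4, N = 3338):
  hairy-stemmed: 3338 × 3/4 = 2503.5
  smooth-stemmed: 3338 × 1/4 = 834.5
χ² = Σ (O − E)² / E
  hairy-stemmed: (2608 − 2503.5)² / 2503.5 = 4.3620
  smooth-stemmed: (730 − 834.5)² / 834.5 = 13.0860
χ² = 4.3620 + 13.0860 = 17.448
Degrees of freedom = 2 − 1 = 1; critical value at α = 0.05 is 3.841.
Since 17.448 > 3.841, we reject the null hypothesis — the data do not fit the 3:1 ratio.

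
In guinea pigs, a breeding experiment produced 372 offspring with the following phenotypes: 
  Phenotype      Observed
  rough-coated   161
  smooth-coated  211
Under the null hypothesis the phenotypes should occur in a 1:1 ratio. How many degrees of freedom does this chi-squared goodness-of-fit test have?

A goodness-of-fit test with 2 phenotype classes has df = 2 − 1 = 1.

1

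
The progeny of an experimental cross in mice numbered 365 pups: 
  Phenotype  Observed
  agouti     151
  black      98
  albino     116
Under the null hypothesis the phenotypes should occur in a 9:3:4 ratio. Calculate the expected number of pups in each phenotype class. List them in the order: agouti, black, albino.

Expected counts for N = 365 under a 9:3:4 ratio (total parts = 16):
  agouti: 365 × 9/16 = 205.3125
  black: 365 × 3/16 = 68.4375
  albino: 365 × 4/16 = 91.25

205.3125, 68.4375, 91.25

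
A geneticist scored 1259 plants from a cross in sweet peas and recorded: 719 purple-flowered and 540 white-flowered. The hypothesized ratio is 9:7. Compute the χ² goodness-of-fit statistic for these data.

0.377

Expected counts for N = 1259 under a 9:7 ratio (total parts = 16):
  purple-flowered: 1259 × 9/16 = 708.1875
  white-flowered: 1259 × 7/16 = 550.8125
χ² = Σ (O − E)² / E
  purple-flowered: (719 − 708.1875)² / 708.1875 = 0.1651
  white-flowered: (540 − 550.8125)² / 550.8125 = 0.2123
χ² = 0.1651 + 0.2123 = 0.3774 ≈ 0.377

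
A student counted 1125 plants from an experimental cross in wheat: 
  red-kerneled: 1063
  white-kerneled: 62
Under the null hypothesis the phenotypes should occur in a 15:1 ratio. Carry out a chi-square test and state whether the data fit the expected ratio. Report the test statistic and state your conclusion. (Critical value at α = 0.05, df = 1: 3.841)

1.048; consistent

Under the 15:1 hypothesis (Σ ratio = 16, N = 1125):
  red-kerneled: 1125 × 15/16 = 1054.6875
  white-kerneled: 1125 × 1/16 = 70.3125
χ² = Σ (O − E)² / E
  red-kerneled: (1063 − 1054.6875)² / 1054.6875 = 0.0655
  white-kerneled: (62 − 70.3125)² / 70.3125 = 0.9827
χ² = 0.0655 + 0.9827 = 1.0482 ≈ 1.048
Degrees of freedom = 2 − 1 = 1; critical value at α = 0.05 is 3.841.
Since 1.048 < 3.841, we fail to reject the null hypothesis — the data are consistent with the 15:1 ratio.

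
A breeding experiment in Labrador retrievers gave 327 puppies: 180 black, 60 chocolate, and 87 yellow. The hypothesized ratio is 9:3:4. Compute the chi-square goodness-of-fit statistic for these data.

0.450

Total ratio parts = 16. Expected numbers out of 327:
  black: 327 × 9/16 = 183.9375
  chocolate: 327 × 3/16 = 61.3125
  yellow: 327 × 4/16 = 81.75
χ² = Σ (O − E)² / E
  black: (180 − 183.9375)² / 183.9375 = 0.0843
  chocolate: (60 − 61.3125)² / 61.3125 = 0.0281
  yellow: (87 − 81.75)² / 81.75 = 0.3372
χ² = 0.0843 + 0.0281 + 0.3372 = 0.4496 ≈ 0.450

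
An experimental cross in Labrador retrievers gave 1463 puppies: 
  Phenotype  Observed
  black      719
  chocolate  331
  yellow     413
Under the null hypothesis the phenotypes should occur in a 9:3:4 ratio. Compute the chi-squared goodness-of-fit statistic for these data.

Under the 9:3:4 hypothesis (Σ ratio = 16, N = 1463):
  black: 1463 × 9/16 = 822.9375
  chocolate: 1463 × 3/16 = 274.3125
  yellow: 1463 × 4/16 = 365.75
χ² = Σ (O − E)² / E
  black: (719 − 822.9375)² / 822.9375 = 13.1274
  chocolate: (331 − 274.3125)² / 274.3125 = 11.7146
  yellow: (413 − 365.75)² / 365.75 = 6.1041
χ² = 13.1274 + 11.7146 + 6.1041 = 30.9461 ≈ 30.946

30.946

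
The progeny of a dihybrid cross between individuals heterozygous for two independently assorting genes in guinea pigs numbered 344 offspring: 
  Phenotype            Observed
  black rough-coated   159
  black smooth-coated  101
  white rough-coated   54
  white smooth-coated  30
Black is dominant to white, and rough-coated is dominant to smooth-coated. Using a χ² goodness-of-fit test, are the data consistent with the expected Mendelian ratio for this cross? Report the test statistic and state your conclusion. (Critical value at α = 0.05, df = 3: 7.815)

31.876; not consistent

A dihybrid F₂ with independent assortment and complete dominance at both loci gives a 9:3:3:1 phenotypic ratio.
Total ratio parts = 16. Expected numbers out of 344:
  black rough-coated: 344 × 9/16 = 193.5
  black smooth-coated: 344 × 3/16 = 64.5
  white rough-coated: 344 × 3/16 = 64.5
  white smooth-coated: 344 × 1/16 = 21.5
χ² = Σ (O − E)² / E
  black rough-coated: (159 − 193.5)² / 193.5 = 6.1512
  black smooth-coated: (101 − 64.5)² / 64.5 = 20.6550
  white rough-coated: (54 − 64.5)² / 64.5 = 1.7093
  white smooth-coated: (30 − 21.5)² / 21.5 = 3.3605
χ² = 6.1512 + 20.6550 + 1.7093 + 3.3605 = 31.876
Degrees of freedom = 4 − 1 = 3; critical value at α = 0.05 is 7.815.
Since 31.876 > 7.815, we reject the null hypothesis — the data do not fit the 9:3:3:1 ratio.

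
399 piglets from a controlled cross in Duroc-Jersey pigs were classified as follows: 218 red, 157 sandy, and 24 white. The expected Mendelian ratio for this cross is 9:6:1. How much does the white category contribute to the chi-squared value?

Under the 9:6:1 hypothesis (Σ ratio = 16, N = 399):
  red: 399 × 9/16 = 224.4375
  sandy: 399 × 6/16 = 149.625
  white: 399 × 1/16 = 24.9375
Contribution of white: (24 − 24.9375)² / 24.9375 = 0.0352

0.035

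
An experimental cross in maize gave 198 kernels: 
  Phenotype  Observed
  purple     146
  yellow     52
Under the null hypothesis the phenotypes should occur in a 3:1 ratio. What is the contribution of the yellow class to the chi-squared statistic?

Expected counts for N = 198 under a 3:1 ratio (total parts = 4):
  purple: 198 × 3/4 = 148.5
  yellow: 198 × 1/4 = 49.5
Contribution of yellow: (52 − 49.5)² / 49.5 = 0.1263

0.126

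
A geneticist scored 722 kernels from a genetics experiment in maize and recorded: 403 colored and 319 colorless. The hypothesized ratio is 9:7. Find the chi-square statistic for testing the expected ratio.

The 9:7 ratio has 16 parts, so with N = 722 the expected counts are:
  colored: 722 × 9/16 = 406.125
  colorless: 722 × 7/16 = 315.875
χ² = Σ (O − E)² / E
  colored: (403 − 406.125)² / 406.125 = 0.0240
  colorless: (319 − 315.875)² / 315.875 = 0.0309
χ² = 0.0240 + 0.0309 = 0.0549 ≈ 0.055

0.055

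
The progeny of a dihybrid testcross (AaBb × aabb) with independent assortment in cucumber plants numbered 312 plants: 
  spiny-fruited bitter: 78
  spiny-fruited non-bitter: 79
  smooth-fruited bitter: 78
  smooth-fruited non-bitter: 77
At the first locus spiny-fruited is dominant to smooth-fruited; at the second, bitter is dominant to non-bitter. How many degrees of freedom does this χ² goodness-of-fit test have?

A dihybrid testcross with independent assortment gives a 1:1:1:1 ratio.
A goodness-of-fit test with 4 phenotype classes has df = 4 − 1 = 3.

3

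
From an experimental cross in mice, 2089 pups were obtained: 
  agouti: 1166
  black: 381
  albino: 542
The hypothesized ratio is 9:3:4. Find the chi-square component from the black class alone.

Under the 9:3:4 hypothesis (Σ ratio = 16, N = 2089):
  agouti: 2089 × 9/16 = 1175.0625
  black: 2089 × 3/16 = 391.6875
  albino: 2089 × 4/16 = 522.25
Contribution of black: (381 − 391.6875)² / 391.6875 = 0.2916

0.292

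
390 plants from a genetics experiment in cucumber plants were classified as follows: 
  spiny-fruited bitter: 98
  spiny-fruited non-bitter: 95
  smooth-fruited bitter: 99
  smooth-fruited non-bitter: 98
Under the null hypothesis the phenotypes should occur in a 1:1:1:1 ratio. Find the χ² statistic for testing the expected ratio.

0.092

Expected counts for N = 390 under a 1:1:1:1 ratio (total parts = 4):
  spiny-fruited bitter: 390 × 1/4 = 97.5
  spiny-fruited non-bitter: 390 × 1/4 = 97.5
  smooth-fruited bitter: 390 × 1/4 = 97.5
  smooth-fruited non-bitter: 390 × 1/4 = 97.5
χ² = Σ (O − E)² / E
  spiny-fruited bitter: (98 − 97.5)² / 97.5 = 0.0026
  spiny-fruited non-bitter: (95 − 97.5)² / 97.5 = 0.0641
  smooth-fruited bitter: (99 − 97.5)² / 97.5 = 0.0231
  smooth-fruited non-bitter: (98 − 97.5)² / 97.5 = 0.0026
χ² = 0.0026 + 0.0641 + 0.0231 + 0.0026 = 0.0924 ≈ 0.092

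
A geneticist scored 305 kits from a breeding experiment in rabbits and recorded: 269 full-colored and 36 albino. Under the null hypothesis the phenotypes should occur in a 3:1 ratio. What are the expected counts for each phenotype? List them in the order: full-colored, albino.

Expected counts for N = 305 under a 3:1 ratio (total parts = 4):
  full-colored: 305 × 3/4 = 228.75
  albino: 305 × 1/4 = 76.25

228.75, 76.25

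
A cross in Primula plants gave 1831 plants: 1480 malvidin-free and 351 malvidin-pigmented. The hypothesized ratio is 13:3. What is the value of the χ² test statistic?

0.212

Total ratio parts = 16. Expected numbers out of 1831:
  malvidin-free: 1831 × 13/16 = 1487.6875
  malvidin-pigmented: 1831 × 3/16 = 343.3125
χ² = Σ (O − E)² / E
  malvidin-free: (1480 − 1487.6875)² / 1487.6875 = 0.0397
  malvidin-pigmented: (351 − 343.3125)² / 343.3125 = 0.1721
χ² = 0.0397 + 0.1721 = 0.2118 ≈ 0.212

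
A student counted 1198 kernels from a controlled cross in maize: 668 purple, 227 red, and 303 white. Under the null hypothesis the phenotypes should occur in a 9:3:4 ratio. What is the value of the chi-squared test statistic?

0.117

The 9:3:4 ratio has 16 parts, so with N = 1198 the expected counts are:
  purple: 1198 × 9/16 = 673.875
  red: 1198 × 3/16 = 224.625
  white: 1198 × 4/16 = 299.5
χ² = Σ (O − E)² / E
  purple: (668 − 673.875)² / 673.875 = 0.0512
  red: (227 − 224.625)² / 224.625 = 0.0251
  white: (303 − 299.5)² / 299.5 = 0.0409
χ² = 0.0512 + 0.0251 + 0.0409 = 0.1172 ≈ 0.117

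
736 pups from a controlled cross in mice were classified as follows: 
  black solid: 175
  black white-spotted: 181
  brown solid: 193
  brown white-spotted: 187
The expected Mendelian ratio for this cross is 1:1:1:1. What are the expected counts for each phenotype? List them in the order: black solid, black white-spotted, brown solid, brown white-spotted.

184, 184, 184, 184

Total ratio parts = 4. Expected numbers out of 736:
  black solid: 736 × 1/4 = 184
  black white-spotted: 736 × 1/4 = 184
  brown solid: 736 × 1/4 = 184
  brown white-spotted: 736 × 1/4 = 184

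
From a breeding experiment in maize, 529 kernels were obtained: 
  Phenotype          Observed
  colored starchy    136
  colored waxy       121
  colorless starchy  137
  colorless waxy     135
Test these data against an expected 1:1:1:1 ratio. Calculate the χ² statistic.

1.291

The 1:1:1:1 ratio has 4 parts, so with N = 529 the expected counts are:
  colored starchy: 529 × 1/4 = 132.25
  colored waxy: 529 × 1/4 = 132.25
  colorless starchy: 529 × 1/4 = 132.25
  colorless waxy: 529 × 1/4 = 132.25
χ² = Σ (O − E)² / E
  colored starchy: (136 − 132.25)² / 132.25 = 0.1063
  colored waxy: (121 − 132.25)² / 132.25 = 0.9570
  colorless starchy: (137 − 132.25)² / 132.25 = 0.1706
  colorless waxy: (135 − 132.25)² / 132.25 = 0.0572
χ² = 0.1063 + 0.9570 + 0.1706 + 0.0572 = 1.2911 ≈ 1.291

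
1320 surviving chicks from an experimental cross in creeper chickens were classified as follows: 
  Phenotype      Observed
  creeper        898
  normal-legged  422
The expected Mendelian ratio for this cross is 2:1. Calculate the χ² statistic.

Under the 2:1 hypothesis (Σ ratio = 3, N = 1320):
  creeper: 1320 × 2/3 = 880
  normal-legged: 1320 × 1/3 = 440
χ² = Σ (O − E)² / E
  creeper: (898 − 880)² / 880 = 0.3682
  normal-legged: (422 − 440)² / 440 = 0.7364
χ² = 0.3682 + 0.7364 = 1.1046 ≈ 1.105

1.105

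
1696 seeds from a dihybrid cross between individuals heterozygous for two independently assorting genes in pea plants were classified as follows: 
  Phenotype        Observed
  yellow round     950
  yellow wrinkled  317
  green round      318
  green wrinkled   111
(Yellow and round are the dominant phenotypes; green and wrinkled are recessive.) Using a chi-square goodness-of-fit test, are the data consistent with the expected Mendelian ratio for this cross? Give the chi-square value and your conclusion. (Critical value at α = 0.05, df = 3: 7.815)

0.256; consistent

A dihybrid F₂ with independent assortment and complete dominance at both loci gives a 9:3:3:1 phenotypic ratio.
Total ratio parts = 16. Expected numbers out of 1696:
  yellow round: 1696 × 9/16 = 954
  yellow wrinkled: 1696 × 3/16 = 318
  green round: 1696 × 3/16 = 318
  green wrinkled: 1696 × 1/16 = 106
χ² = Σ (O − E)² / E
  yellow round: (950 − 954)² / 954 = 0.0168
  yellow wrinkled: (317 − 318)² / 318 = 0.0031
  green round: (318 − 318)² / 318 = 0.0000
  green wrinkled: (111 − 106)² / 106 = 0.2358
χ² = 0.0168 + 0.0031 + 0.0000 + 0.2358 = 0.2557 ≈ 0.256
Degrees of freedom = 4 − 1 = 3; critical value at α = 0.05 is 7.815.
Since 0.256 < 7.815, we fail to reject the null hypothesis — the data are consistent with the 9:3:3:1 ratio.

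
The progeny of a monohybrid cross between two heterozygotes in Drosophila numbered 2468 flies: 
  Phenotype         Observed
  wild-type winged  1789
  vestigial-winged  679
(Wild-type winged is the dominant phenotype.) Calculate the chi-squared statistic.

8.307

For a monohybrid cross between heterozygotes with complete dominance, the expected phenotypic ratio is 3:1.
Under the 3:1 hypothesis (Σ ratio = 4, N = 2468):
  wild-type winged: 2468 × 3/4 = 1851
  vestigial-winged: 2468 × 1/4 = 617
χ² = Σ (O − E)² / E
  wild-type winged: (1789 − 1851)² / 1851 = 2.0767
  vestigial-winged: (679 − 617)² / 617 = 6.2301
χ² = 2.0767 + 6.2301 = 8.3068 ≈ 8.307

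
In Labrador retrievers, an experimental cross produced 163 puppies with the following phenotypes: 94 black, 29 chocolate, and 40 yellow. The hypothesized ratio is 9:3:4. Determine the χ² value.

Under the 9:3:4 hypothesis (Σ ratio = 16, N = 163):
  black: 163 × 9/16 = 91.6875
  chocolate: 163 × 3/16 = 30.5625
  yellow: 163 × 4/16 = 40.75
χ² = Σ (O − E)² / E
  black: (94 − 91.6875)² / 91.6875 = 0.0583
  chocolate: (29 − 30.5625)² / 30.5625 = 0.0799
  yellow: (40 − 40.75)² / 40.75 = 0.0138
χ² = 0.0583 + 0.0799 + 0.0138 = 0.152

0.152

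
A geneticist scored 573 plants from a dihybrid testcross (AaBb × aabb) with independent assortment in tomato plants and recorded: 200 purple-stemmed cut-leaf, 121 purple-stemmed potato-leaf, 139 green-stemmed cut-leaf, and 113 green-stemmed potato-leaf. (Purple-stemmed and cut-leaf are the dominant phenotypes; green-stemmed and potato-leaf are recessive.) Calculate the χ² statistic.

A dihybrid testcross with independent assortment gives a 1:1:1:1 ratio.
Total ratio parts = 4. Expected numbers out of 573:
  purple-stemmed cut-leaf: 573 × 1/4 = 143.25
  purple-stemmed potato-leaf: 573 × 1/4 = 143.25
  green-stemmed cut-leaf: 573 × 1/4 = 143.25
  green-stemmed potato-leaf: 573 × 1/4 = 143.25
χ² = Σ (O − E)² / E
  purple-stemmed cut-leaf: (200 − 143.25)² / 143.25 = 22.4821
  purple-stemmed potato-leaf: (121 − 143.25)² / 143.25 = 3.4559
  green-stemmed cut-leaf: (139 − 143.25)² / 143.25 = 0.1261
  green-stemmed potato-leaf: (113 − 143.25)² / 143.25 = 6.3879
χ² = 22.4821 + 3.4559 + 0.1261 + 6.3879 = 32.452

32.452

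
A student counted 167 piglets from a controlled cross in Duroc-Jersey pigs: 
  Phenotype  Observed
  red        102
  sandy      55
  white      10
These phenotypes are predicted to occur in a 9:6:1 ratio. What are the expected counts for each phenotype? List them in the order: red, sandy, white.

93.9375, 62.625, 10.4375

The 9:6:1 ratio has 16 parts, so with N = 167 the expected counts are:
  red: 167 × 9/16 = 93.9375
  sandy: 167 × 6/16 = 62.625
  white: 167 × 1/16 = 10.4375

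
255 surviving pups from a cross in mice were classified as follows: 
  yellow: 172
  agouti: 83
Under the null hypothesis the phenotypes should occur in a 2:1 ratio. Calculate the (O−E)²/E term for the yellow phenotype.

0.024

The 2:1 ratio has 3 parts, so with N = 255 the expected counts are:
  yellow: 255 × 2/3 = 170
  agouti: 255 × 1/3 = 85
Contribution of yellow: (172 − 170)² / 170 = 0.0235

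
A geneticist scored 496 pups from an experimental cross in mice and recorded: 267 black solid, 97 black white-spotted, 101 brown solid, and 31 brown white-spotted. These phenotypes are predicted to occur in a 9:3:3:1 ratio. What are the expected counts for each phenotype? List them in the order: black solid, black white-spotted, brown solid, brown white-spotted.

Expected counts for N = 496 under a 9:3:3:1 ratio (total parts = 16):
  black solid: 496 × 9/16 = 279
  black white-spotted: 496 × 3/16 = 93
  brown solid: 496 × 3/16 = 93
  brown white-spotted: 496 × 1/16 = 31

279, 93, 93, 31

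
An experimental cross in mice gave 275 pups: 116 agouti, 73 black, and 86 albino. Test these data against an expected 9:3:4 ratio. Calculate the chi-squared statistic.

Expected counts for N = 275 under a 9:3:4 ratio (total parts = 16):
  agouti: 275 × 9/16 = 154.6875
  black: 275 × 3/16 = 51.5625
  albino: 275 × 4/16 = 68.75
χ² = Σ (O − E)² / E
  agouti: (116 − 154.6875)² / 154.6875 = 9.6758
  black: (73 − 51.5625)² / 51.5625 = 8.9128
  albino: (86 − 68.75)² / 68.75 = 4.3282
χ² = 9.6758 + 8.9128 + 4.3282 = 22.9168 ≈ 22.917

22.917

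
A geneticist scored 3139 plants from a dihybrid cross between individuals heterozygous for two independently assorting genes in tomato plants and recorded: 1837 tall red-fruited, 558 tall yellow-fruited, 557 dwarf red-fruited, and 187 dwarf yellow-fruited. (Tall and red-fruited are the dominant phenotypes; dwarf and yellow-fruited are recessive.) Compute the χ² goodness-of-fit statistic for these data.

6.590

A dihybrid F₂ with independent assortment and complete dominance at both loci gives a 9:3:3:1 phenotypic ratio.
Under the 9:3:3:1 hypothesis (Σ ratio = 16, N = 3139):
  tall red-fruited: 3139 × 9/16 = 1765.6875
  tall yellow-fruited: 3139 × 3/16 = 588.5625
  dwarf red-fruited: 3139 × 3/16 = 588.5625
  dwarf yellow-fruited: 3139 × 1/16 = 196.1875
χ² = Σ (O − E)² / E
  tall red-fruited: (1837 − 1765.6875)² / 1765.6875 = 2.8802
  tall yellow-fruited: (558 − 588.5625)² / 588.5625 = 1.5870
  dwarf red-fruited: (557 − 588.5625)² / 588.5625 = 1.6926
  dwarf yellow-fruited: (187 − 196.1875)² / 196.1875 = 0.4303
χ² = 2.8802 + 1.5870 + 1.6926 + 0.4303 = 6.5901 ≈ 6.590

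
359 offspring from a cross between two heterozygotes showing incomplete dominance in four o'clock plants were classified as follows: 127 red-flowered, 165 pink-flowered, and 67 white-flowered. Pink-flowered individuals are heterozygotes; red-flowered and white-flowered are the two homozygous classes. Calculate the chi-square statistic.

With incomplete dominance, a heterozygote × heterozygote cross gives a 1:2:1 phenotypic ratio.
Total ratio parts = 4. Expected numbers out of 359:
  red-flowered: 359 × 1/4 = 89.75
  pink-flowered: 359 × 2/4 = 179.5
  white-flowered: 359 × 1/4 = 89.75
χ² = Σ (O − E)² / E
  red-flowered: (127 − 89.75)² / 89.75 = 15.4603
  pink-flowered: (165 − 179.5)² / 179.5 = 1.1713
  white-flowered: (67 − 89.75)² / 89.75 = 5.7667
χ² = 15.4603 + 1.1713 + 5.7667 = 22.3983 ≈ 22.398

22.398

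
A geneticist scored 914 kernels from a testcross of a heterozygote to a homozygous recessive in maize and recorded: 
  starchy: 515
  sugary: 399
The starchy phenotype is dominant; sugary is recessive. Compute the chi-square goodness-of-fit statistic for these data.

A testcross of a heterozygote (Aa × aa) gives a 1:1 phenotypic ratio.
The 1:1 ratio has 2 parts, so with N = 914 the expected counts are:
  starchy: 914 × 1/2 = 457
  sugary: 914 × 1/2 = 457
χ² = Σ (O − E)² / E
  starchy: (515 − 457)² / 457 = 7.3611
  sugary: (399 − 457)² / 457 = 7.3611
χ² = 7.3611 + 7.3611 = 14.7222 ≈ 14.722

14.722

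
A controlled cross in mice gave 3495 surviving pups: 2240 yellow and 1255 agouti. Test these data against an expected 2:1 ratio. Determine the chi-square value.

10.429

Expected counts for N = 3495 under a 2:1 ratio (total parts = 3):
  yellow: 3495 × 2/3 = 2330
  agouti: 3495 × 1/3 = 1165
χ² = Σ (O − E)² / E
  yellow: (2240 − 2330)² / 2330 = 3.4764
  agouti: (1255 − 1165)² / 1165 = 6.9528
χ² = 3.4764 + 6.9528 = 10.4292 ≈ 10.429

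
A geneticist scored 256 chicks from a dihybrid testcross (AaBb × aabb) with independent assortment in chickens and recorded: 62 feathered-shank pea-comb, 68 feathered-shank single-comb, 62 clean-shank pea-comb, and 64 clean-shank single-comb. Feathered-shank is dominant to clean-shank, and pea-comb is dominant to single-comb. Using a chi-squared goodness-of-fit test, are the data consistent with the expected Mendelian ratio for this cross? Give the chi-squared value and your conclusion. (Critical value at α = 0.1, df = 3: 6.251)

A dihybrid testcross with independent assortment gives a 1:1:1:1 ratio.
Expected counts for N = 256 under a 1:1:1:1 ratio (total parts = 4):
  feathered-shank pea-comb: 256 × 1/4 = 64
  feathered-shank single-comb: 256 × 1/4 = 64
  clean-shank pea-comb: 256 × 1/4 = 64
  clean-shank single-comb: 256 × 1/4 = 64
χ² = Σ (O − E)² / E
  feathered-shank pea-comb: (62 − 64)² / 64 = 0.0625
  feathered-shank single-comb: (68 − 64)² / 64 = 0.2500
  clean-shank pea-comb: (62 − 64)² / 64 = 0.0625
  clean-shank single-comb: (64 − 64)² / 64 = 0.0000
χ² = 0.0625 + 0.2500 + 0.0625 + 0.0000 = 0.375
Degrees of freedom = 4 − 1 = 3; critical value at α = 0.1 is 6.251.
Since 0.375 < 6.251, we fail to reject the null hypothesis — the data are consistent with the 1:1:1:1 ratio.

0.375; consistent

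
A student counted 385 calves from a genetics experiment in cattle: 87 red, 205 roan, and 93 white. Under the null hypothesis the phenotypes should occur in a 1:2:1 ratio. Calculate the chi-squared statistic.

1.810

The 1:2:1 ratio has 4 parts, so with N = 385 the expected counts are:
  red: 385 × 1/4 = 96.25
  roan: 385 × 2/4 = 192.5
  white: 385 × 1/4 = 96.25
χ² = Σ (O − E)² / E
  red: (87 − 96.25)² / 96.25 = 0.8890
  roan: (205 − 192.5)² / 192.5 = 0.8117
  white: (93 − 96.25)² / 96.25 = 0.1097
χ² = 0.8890 + 0.8117 + 0.1097 = 1.8104 ≈ 1.810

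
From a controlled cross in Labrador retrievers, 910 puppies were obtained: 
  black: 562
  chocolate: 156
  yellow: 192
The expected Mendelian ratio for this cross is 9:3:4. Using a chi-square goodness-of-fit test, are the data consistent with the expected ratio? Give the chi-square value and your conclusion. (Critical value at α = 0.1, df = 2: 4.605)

11.702; not consistent

Total ratio parts = 16. Expected numbers out of 910:
  black: 910 × 9/16 = 511.875
  chocolate: 910 × 3/16 = 170.625
  yellow: 910 × 4/16 = 227.5
χ² = Σ (O − E)² / E
  black: (562 − 511.875)² / 511.875 = 4.9085
  chocolate: (156 − 170.625)² / 170.625 = 1.2536
  yellow: (192 − 227.5)² / 227.5 = 5.5396
χ² = 4.9085 + 1.2536 + 5.5396 = 11.7017 ≈ 11.702
Degrees of freedom = 3 − 1 = 2; critical value at α = 0.1 is 4.605.
Since 11.702 > 4.605, we reject the null hypothesis — the data do not fit the 9:3:4 ratio.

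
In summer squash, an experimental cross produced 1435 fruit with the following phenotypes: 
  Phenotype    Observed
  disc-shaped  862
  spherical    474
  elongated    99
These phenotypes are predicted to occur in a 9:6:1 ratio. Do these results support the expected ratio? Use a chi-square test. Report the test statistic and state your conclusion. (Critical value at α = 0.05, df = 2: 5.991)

12.330; not consistent

Under the 9:6:1 hypothesis (Σ ratio = 16, N = 1435):
  disc-shaped: 1435 × 9/16 = 807.1875
  spherical: 1435 × 6/16 = 538.125
  elongated: 1435 × 1/16 = 89.6875
χ² = Σ (O − E)² / E
  disc-shaped: (862 − 807.1875)² / 807.1875 = 3.7221
  spherical: (474 − 538.125)² / 538.125 = 7.6414
  elongated: (99 − 89.6875)² / 89.6875 = 0.9669
χ² = 3.7221 + 7.6414 + 0.9669 = 12.3304 ≈ 12.330
Degrees of freedom = 3 − 1 = 2; critical value at α = 0.05 is 5.991.
Since 12.330 > 5.991, we reject the null hypothesis — the data do not fit the 9:6:1 ratio.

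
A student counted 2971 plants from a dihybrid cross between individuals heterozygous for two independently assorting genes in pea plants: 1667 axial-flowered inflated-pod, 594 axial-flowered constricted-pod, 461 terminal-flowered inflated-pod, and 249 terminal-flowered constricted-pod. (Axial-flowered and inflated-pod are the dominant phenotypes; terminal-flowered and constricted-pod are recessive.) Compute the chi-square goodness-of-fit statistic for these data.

40.612

A dihybrid F₂ with independent assortment and complete dominance at both loci gives a 9:3:3:1 phenotypic ratio.
Under the 9:3:3:1 hypothesis (Σ ratio = 16, N = 2971):
  axial-flowered inflated-pod: 2971 × 9/16 = 1671.1875
  axial-flowered constricted-pod: 2971 × 3/16 = 557.0625
  terminal-flowered inflated-pod: 2971 × 3/16 = 557.0625
  terminal-flowered constricted-pod: 2971 × 1/16 = 185.6875
χ² = Σ (O − E)² / E
  axial-flowered inflated-pod: (1667 − 1671.1875)² / 1671.1875 = 0.0105
  axial-flowered constricted-pod: (594 − 557.0625)² / 557.0625 = 2.4492
  terminal-flowered inflated-pod: (461 − 557.0625)² / 557.0625 = 16.5655
  terminal-flowered constricted-pod: (249 − 185.6875)² / 185.6875 = 21.5872
χ² = 0.0105 + 2.4492 + 16.5655 + 21.5872 = 40.6124 ≈ 40.612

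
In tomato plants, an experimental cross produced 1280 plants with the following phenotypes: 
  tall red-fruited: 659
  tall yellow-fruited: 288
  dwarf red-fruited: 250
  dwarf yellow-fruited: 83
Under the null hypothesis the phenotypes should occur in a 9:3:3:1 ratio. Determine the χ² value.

Total ratio parts = 16. Expected numbers out of 1280:
  tall red-fruited: 1280 × 9/16 = 720
  tall yellow-fruited: 1280 × 3/16 = 240
  dwarf red-fruited: 1280 × 3/16 = 240
  dwarf yellow-fruited: 1280 × 1/16 = 80
χ² = Σ (O − E)² / E
  tall red-fruited: (659 − 720)² / 720 = 5.1681
  tall yellow-fruited: (288 − 240)² / 240 = 9.6000
  dwarf red-fruited: (250 − 240)² / 240 = 0.4167
  dwarf yellow-fruited: (83 − 80)² / 80 = 0.1125
χ² = 5.1681 + 9.6000 + 0.4167 + 0.1125 = 15.2973 ≈ 15.297

15.297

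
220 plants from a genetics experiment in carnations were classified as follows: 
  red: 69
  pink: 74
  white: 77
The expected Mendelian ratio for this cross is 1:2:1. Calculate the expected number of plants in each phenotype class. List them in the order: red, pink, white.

Total ratio parts = 4. Expected numbers out of 220:
  red: 220 × 1/4 = 55
  pink: 220 × 2/4 = 110
  white: 220 × 1/4 = 55

55, 110, 55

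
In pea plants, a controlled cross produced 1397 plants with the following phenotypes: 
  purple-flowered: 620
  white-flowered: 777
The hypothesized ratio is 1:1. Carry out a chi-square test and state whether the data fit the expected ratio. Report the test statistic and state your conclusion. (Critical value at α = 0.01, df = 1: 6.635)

Under the 1:1 hypothesis (Σ ratio = 2, N = 1397):
  purple-flowered: 1397 × 1/2 = 698.5
  white-flowered: 1397 × 1/2 = 698.5
χ² = Σ (O − E)² / E
  purple-flowered: (620 − 698.5)² / 698.5 = 8.8221
  white-flowered: (777 − 698.5)² / 698.5 = 8.8221
χ² = 8.8221 + 8.8221 = 17.6442 ≈ 17.644
Degrees of freedom = 2 − 1 = 1; critical value at α = 0.01 is 6.635.
Since 17.644 > 6.635, we reject the null hypothesis — the data do not fit the 1:1 ratio.

17.644; not consistent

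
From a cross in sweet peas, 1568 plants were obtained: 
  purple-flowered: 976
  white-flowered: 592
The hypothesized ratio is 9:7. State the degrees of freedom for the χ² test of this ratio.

A goodness-of-fit test with 2 phenotype classes has df = 2 − 1 = 1.

1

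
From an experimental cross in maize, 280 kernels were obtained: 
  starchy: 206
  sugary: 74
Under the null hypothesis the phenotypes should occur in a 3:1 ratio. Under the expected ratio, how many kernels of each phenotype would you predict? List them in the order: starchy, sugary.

Total ratio parts = 4. Expected numbers out of 280:
  starchy: 280 × 3/4 = 210
  sugary: 280 × 1/4 = 70

210, 70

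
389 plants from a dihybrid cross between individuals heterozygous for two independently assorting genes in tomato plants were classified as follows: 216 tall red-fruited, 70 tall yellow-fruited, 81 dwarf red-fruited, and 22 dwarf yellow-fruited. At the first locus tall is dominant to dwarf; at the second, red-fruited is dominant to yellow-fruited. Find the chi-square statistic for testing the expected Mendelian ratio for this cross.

A dihybrid F₂ with independent assortment and complete dominance at both loci gives a 9:3:3:1 phenotypic ratio.
Total ratio parts = 16. Expected numbers out of 389:
  tall red-fruited: 389 × 9/16 = 218.8125
  tall yellow-fruited: 389 × 3/16 = 72.9375
  dwarf red-fruited: 389 × 3/16 = 72.9375
  dwarf yellow-fruited: 389 × 1/16 = 24.3125
χ² = Σ (O − E)² / E
  tall red-fruited: (216 − 218.8125)² / 218.8125 = 0.0362
  tall yellow-fruited: (70 − 72.9375)² / 72.9375 = 0.1183
  dwarf red-fruited: (81 − 72.9375)² / 72.9375 = 0.8912
  dwarf yellow-fruited: (22 − 24.3125)² / 24.3125 = 0.2200
χ² = 0.0362 + 0.1183 + 0.8912 + 0.2200 = 1.2657 ≈ 1.266

1.266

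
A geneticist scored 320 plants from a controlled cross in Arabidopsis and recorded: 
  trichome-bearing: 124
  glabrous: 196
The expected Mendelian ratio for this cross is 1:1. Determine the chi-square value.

16.200

Expected counts for N = 320 under a 1:1 ratio (total parts = 2):
  trichome-bearing: 320 × 1/2 = 160
  glabrous: 320 × 1/2 = 160
χ² = Σ (O − E)² / E
  trichome-bearing: (124 − 160)² / 160 = 8.1000
  glabrous: (196 − 160)² / 160 = 8.1000
χ² = 8.1000 + 8.1000 = 16.200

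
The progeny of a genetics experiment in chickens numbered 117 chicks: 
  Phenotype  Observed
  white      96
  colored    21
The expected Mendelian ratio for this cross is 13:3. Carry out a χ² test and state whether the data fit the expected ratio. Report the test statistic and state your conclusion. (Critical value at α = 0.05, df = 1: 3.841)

The 13:3 ratio has 16 parts, so with N = 117 the expected counts are:
  white: 117 × 13/16 = 95.0625
  colored: 117 × 3/16 = 21.9375
χ² = Σ (O − E)² / E
  white: (96 − 95.0625)² / 95.0625 = 0.0092
  colored: (21 − 21.9375)² / 21.9375 = 0.0401
χ² = 0.0092 + 0.0401 = 0.0493 ≈ 0.049
Degrees of freedom = 2 − 1 = 1; critical value at α = 0.05 is 3.841.
Since 0.049 < 3.841, we fail to reject the null hypothesis — the data are consistent with the 13:3 ratio.

0.049; consistent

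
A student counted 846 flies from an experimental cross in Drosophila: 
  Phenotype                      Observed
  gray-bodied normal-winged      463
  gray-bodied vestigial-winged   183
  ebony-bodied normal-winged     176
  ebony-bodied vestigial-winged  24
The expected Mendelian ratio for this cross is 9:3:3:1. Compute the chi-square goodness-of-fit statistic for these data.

21.766

The 9:3:3:1 ratio has 16 parts, so with N = 846 the expected counts are:
  gray-bodied normal-winged: 846 × 9/16 = 475.875
  gray-bodied vestigial-winged: 846 × 3/16 = 158.625
  ebony-bodied normal-winged: 846 × 3/16 = 158.625
  ebony-bodied vestigial-winged: 846 × 1/16 = 52.875
χ² = Σ (O − E)² / E
  gray-bodied normal-winged: (463 − 475.875)² / 475.875 = 0.3483
  gray-bodied vestigial-winged: (183 − 158.625)² / 158.625 = 3.7456
  ebony-bodied normal-winged: (176 − 158.625)² / 158.625 = 1.9032
  ebony-bodied vestigial-winged: (24 − 52.875)² / 52.875 = 15.7686
χ² = 0.3483 + 3.7456 + 1.9032 + 15.7686 = 21.7657 ≈ 21.766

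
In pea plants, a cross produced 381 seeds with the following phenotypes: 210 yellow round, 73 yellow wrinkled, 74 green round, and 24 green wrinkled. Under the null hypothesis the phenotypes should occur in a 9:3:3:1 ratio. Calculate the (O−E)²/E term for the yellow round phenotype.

The 9:3:3:1 ratio has 16 parts, so with N = 381 the expected counts are:
  yellow round: 381 × 9/16 = 214.3125
  yellow wrinkled: 381 × 3/16 = 71.4375
  green round: 381 × 3/16 = 71.4375
  green wrinkled: 381 × 1/16 = 23.8125
Contribution of yellow round: (210 − 214.3125)² / 214.3125 = 0.0868

0.087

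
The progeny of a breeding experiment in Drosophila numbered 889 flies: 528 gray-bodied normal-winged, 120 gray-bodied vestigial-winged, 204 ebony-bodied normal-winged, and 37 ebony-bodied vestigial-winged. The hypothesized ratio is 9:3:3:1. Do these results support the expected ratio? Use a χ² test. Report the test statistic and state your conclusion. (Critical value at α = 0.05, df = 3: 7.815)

29.191; not consistent

Total ratio parts = 16. Expected numbers out of 889:
  gray-bodied normal-winged: 889 × 9/16 = 500.0625
  gray-bodied vestigial-winged: 889 × 3/16 = 166.6875
  ebony-bodied normal-winged: 889 × 3/16 = 166.6875
  ebony-bodied vestigial-winged: 889 × 1/16 = 55.5625
χ² = Σ (O − E)² / E
  gray-bodied normal-winged: (528 − 500.0625)² / 500.0625 = 1.5608
  gray-bodied vestigial-winged: (120 − 166.6875)² / 166.6875 = 13.0767
  ebony-bodied normal-winged: (204 − 166.6875)² / 166.6875 = 8.3523
  ebony-bodied vestigial-winged: (37 − 55.5625)² / 55.5625 = 6.2014
χ² = 1.5608 + 13.0767 + 8.3523 + 6.2014 = 29.1912 ≈ 29.191
Degrees of freedom = 4 − 1 = 3; critical value at α = 0.05 is 7.815.
Since 29.191 > 7.815, we reject the null hypothesis — the data do not fit the 9:3:3:1 ratio.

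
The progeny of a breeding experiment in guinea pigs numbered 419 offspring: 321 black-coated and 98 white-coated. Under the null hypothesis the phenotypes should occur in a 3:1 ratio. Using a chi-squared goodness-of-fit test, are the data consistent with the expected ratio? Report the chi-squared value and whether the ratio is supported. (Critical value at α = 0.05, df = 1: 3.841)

0.580; consistent

Under the 3:1 hypothesis (Σ ratio = 4, N = 419):
  black-coated: 419 × 3/4 = 314.25
  white-coated: 419 × 1/4 = 104.75
χ² = Σ (O − E)² / E
  black-coated: (321 − 314.25)² / 314.25 = 0.1450
  white-coated: (98 − 104.75)² / 104.75 = 0.4350
χ² = 0.1450 + 0.4350 = 0.580
Degrees of freedom = 2 − 1 = 1; critical value at α = 0.05 is 3.841.
Since 0.580 < 3.841, we fail to reject the null hypothesis — the data are consistent with the 3:1 ratio.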